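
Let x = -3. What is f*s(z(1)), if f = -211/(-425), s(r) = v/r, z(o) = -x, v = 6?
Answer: 422/425 ≈ 0.99294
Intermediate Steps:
z(o) = 3 (z(o) = -1*(-3) = 3)
s(r) = 6/r
f = 211/425 (f = -211*(-1/425) = 211/425 ≈ 0.49647)
f*s(z(1)) = 211*(6/3)/425 = 211*(6*(⅓))/425 = (211/425)*2 = 422/425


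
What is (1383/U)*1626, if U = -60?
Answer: -374793/10 ≈ -37479.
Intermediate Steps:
(1383/U)*1626 = (1383/(-60))*1626 = (1383*(-1/60))*1626 = -461/20*1626 = -374793/10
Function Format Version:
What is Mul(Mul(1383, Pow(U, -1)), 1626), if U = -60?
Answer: Rational(-374793, 10) ≈ -37479.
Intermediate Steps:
Mul(Mul(1383, Pow(U, -1)), 1626) = Mul(Mul(1383, Pow(-60, -1)), 1626) = Mul(Mul(1383, Rational(-1, 60)), 1626) = Mul(Rational(-461, 20), 1626) = Rational(-374793, 10)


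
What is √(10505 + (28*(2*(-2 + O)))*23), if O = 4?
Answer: √13081 ≈ 114.37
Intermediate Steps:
√(10505 + (28*(2*(-2 + O)))*23) = √(10505 + (28*(2*(-2 + 4)))*23) = √(10505 + (28*(2*2))*23) = √(10505 + (28*4)*23) = √(10505 + 112*23) = √(10505 + 2576) = √13081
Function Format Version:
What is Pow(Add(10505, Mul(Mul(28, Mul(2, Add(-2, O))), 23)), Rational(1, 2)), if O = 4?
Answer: Pow(13081, Rational(1, 2)) ≈ 114.37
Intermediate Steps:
Pow(Add(10505, Mul(Mul(28, Mul(2, Add(-2, O))), 23)), Rational(1, 2)) = Pow(Add(10505, Mul(Mul(28, Mul(2, Add(-2, 4))), 23)), Rational(1, 2)) = Pow(Add(10505, Mul(Mul(28, Mul(2, 2)), 23)), Rational(1, 2)) = Pow(Add(10505, Mul(Mul(28, 4), 23)), Rational(1, 2)) = Pow(Add(10505, Mul(112, 23)), Rational(1, 2)) = Pow(Add(10505, 2576), Rational(1, 2)) = Pow(13081, Rational(1, 2))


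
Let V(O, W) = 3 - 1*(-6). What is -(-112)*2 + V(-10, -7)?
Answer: 233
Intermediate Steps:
V(O, W) = 9 (V(O, W) = 3 + 6 = 9)
-(-112)*2 + V(-10, -7) = -(-112)*2 + 9 = -14*(-16) + 9 = 224 + 9 = 233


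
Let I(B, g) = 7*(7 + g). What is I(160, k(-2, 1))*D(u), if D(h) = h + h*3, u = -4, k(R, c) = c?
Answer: -896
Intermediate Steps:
I(B, g) = 49 + 7*g
D(h) = 4*h (D(h) = h + 3*h = 4*h)
I(160, k(-2, 1))*D(u) = (49 + 7*1)*(4*(-4)) = (49 + 7)*(-16) = 56*(-16) = -896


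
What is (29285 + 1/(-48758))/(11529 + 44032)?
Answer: 1427878029/2709043238 ≈ 0.52708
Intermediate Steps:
(29285 + 1/(-48758))/(11529 + 44032) = (29285 - 1/48758)/55561 = (1427878029/48758)*(1/55561) = 1427878029/2709043238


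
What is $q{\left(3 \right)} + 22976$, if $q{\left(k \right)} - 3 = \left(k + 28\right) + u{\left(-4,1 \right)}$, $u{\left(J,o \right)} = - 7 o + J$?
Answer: $22999$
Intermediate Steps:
$u{\left(J,o \right)} = J - 7 o$
$q{\left(k \right)} = 20 + k$ ($q{\left(k \right)} = 3 + \left(\left(k + 28\right) - 11\right) = 3 + \left(\left(28 + k\right) - 11\right) = 3 + \left(17 + k\right) = 20 + k$)
$q{\left(3 \right)} + 22976 = \left(20 + 3\right) + 22976 = 23 + 22976 = 22999$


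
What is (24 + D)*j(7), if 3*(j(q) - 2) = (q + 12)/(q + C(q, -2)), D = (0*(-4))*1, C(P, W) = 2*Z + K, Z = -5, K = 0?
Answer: -8/3 ≈ -2.6667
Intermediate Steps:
C(P, W) = -10 (C(P, W) = 2*(-5) + 0 = -10 + 0 = -10)
D = 0 (D = 0*1 = 0)
j(q) = 2 + (12 + q)/(3*(-10 + q)) (j(q) = 2 + ((q + 12)/(q - 10))/3 = 2 + ((12 + q)/(-10 + q))/3 = 2 + (12 + q)/(3*(-10 + q)))
(24 + D)*j(7) = (24 + 0)*((-48 + 7*7)/(3*(-10 + 7))) = 24*((⅓)*(-48 + 49)/(-3)) = 24*((⅓)*(-⅓)*1) = 24*(-⅑) = -8/3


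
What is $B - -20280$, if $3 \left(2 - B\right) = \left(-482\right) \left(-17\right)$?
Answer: $\frac{52652}{3} \approx 17551.0$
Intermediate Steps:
$B = - \frac{8188}{3}$ ($B = 2 - \frac{\left(-482\right) \left(-17\right)}{3} = 2 - \frac{8194}{3} = - \frac{8188}{3} \approx -2729.3$)
$B - -20280 = - \frac{8188}{3} - -20280 = - \frac{8188}{3} + 20280 = \frac{52652}{3}$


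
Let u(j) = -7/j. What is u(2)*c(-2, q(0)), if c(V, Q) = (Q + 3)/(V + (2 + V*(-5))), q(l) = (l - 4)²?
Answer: -133/20 ≈ -6.6500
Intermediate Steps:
q(l) = (-4 + l)²
c(V, Q) = (3 + Q)/(2 - 4*V) (c(V, Q) = (3 + Q)/(V + (2 - 5*V)) = (3 + Q)/(2 - 4*V))
u(2)*c(-2, q(0)) = (-7/2)*((-3 - (-4 + 0)²)/(2*(-1 + 2*(-2)))) = (-7*½)*((-3 - 1*(-4)²)/(2*(-1 - 4))) = -7*(-3 - 1*16)/(4*(-5)) = -7*(-1)*(-3 - 16)/(4*5) = -7*(-1)*(-19)/(4*5) = -7/2*19/10 = -133/20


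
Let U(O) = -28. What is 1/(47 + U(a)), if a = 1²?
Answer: 1/19 ≈ 0.052632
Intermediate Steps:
a = 1
1/(47 + U(a)) = 1/(47 - 28) = 1/19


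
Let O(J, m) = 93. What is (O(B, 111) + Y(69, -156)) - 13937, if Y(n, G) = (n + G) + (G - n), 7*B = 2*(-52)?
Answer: -14156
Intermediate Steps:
B = -104/7 (B = (2*(-52))/7 = (⅐)*(-104) = -104/7 ≈ -14.857)
Y(n, G) = 2*G (Y(n, G) = (G + n) + (G - n) = 2*G)
(O(B, 111) + Y(69, -156)) - 13937 = (93 + 2*(-156)) - 13937 = (93 - 312) - 13937 = -219 - 13937 = -14156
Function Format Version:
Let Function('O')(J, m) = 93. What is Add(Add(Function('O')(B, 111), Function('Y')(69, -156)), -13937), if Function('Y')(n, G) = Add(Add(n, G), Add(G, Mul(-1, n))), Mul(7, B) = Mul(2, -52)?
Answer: -14156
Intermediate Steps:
B = Rational(-104, 7) (B = Mul(Rational(1, 7), Mul(2, -52)) = Mul(Rational(1, 7), -104) = Rational(-104, 7) ≈ -14.857)
Function('Y')(n, G) = Mul(2, G) (Function('Y')(n, G) = Add(Add(G, n), Add(G, Mul(-1, n))) = Mul(2, G))
Add(Add(Function('O')(B, 111), Function('Y')(69, -156)), -13937) = Add(Add(93, Mul(2, -156)), -13937) = Add(Add(93, -312), -13937) = Add(-219, -13937) = -14156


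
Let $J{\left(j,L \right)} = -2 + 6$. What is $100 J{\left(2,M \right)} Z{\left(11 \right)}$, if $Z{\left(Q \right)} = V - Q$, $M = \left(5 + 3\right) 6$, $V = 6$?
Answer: $-2000$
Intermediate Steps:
$M = 48$ ($M = 8 \cdot 6 = 48$)
$Z{\left(Q \right)} = 6 - Q$
$J{\left(j,L \right)} = 4$
$100 J{\left(2,M \right)} Z{\left(11 \right)} = 100 \cdot 4 \left(6 - 11\right) = 400 \left(6 - 11\right) = 400 \left(-5\right) = -2000$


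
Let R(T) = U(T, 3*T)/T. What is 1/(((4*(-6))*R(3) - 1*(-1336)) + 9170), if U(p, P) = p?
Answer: 1/10482 ≈ 9.5402e-5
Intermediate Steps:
R(T) = 1 (R(T) = T/T = 1)
1/(((4*(-6))*R(3) - 1*(-1336)) + 9170) = 1/(((4*(-6))*1 - 1*(-1336)) + 9170) = 1/((-24*1 + 1336) + 9170) = 1/((-24 + 1336) + 9170) = 1/(1312 + 9170) = 1/10482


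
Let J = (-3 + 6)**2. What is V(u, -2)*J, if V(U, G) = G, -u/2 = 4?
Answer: -18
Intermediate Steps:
u = -8 (u = -2*4 = -8)
J = 9 (J = 3**2 = 9)
V(u, -2)*J = -2*9 = -18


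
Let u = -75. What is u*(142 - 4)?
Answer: -10350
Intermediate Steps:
u*(142 - 4) = -75*(142 - 4) = -75*138 = -10350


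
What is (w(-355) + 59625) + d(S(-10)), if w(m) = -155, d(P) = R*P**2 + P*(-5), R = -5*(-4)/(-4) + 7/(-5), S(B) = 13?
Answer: 291617/5 ≈ 58323.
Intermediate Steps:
R = -32/5 (R = 20*(-1/4) + 7*(-1/5) = -5 - 7/5 = -32/5 ≈ -6.4000)
d(P) = -5*P - 32*P**2/5 (d(P) = -32*P**2/5 + P*(-5) = -32*P**2/5 - 5*P = -5*P - 32*P**2/5)
(w(-355) + 59625) + d(S(-10)) = (-155 + 59625) + (1/5)*13*(-25 - 32*13) = 59470 + (1/5)*13*(-25 - 416) = 59470 + (1/5)*13*(-441) = 59470 - 5733/5 = 291617/5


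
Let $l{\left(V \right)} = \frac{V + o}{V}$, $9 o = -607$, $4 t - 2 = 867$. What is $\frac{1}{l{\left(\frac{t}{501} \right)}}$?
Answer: $- \frac{2607}{402869} \approx -0.0064711$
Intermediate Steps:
$t = \frac{869}{4}$ ($t = \frac{1}{2} + \frac{1}{4} \cdot 867 = \frac{1}{2} + \frac{867}{4} = \frac{869}{4} \approx 217.25$)
$o = - \frac{607}{9}$ ($o = \frac{1}{9} \left(-607\right) = - \frac{607}{9} \approx -67.444$)
$l{\left(V \right)} = \frac{- \frac{607}{9} + V}{V}$ ($l{\left(V \right)} = \frac{V - \frac{607}{9}}{V} = \frac{- \frac{607}{9} + V}{V}$)
$\frac{1}{l{\left(\frac{t}{501} \right)}} = \frac{1}{\frac{1}{\frac{869}{4} \cdot \frac{1}{501}} \left(- \frac{607}{9} + \frac{869}{4 \cdot 501}\right)} = \frac{1}{\frac{1}{\frac{869}{4} \cdot \frac{1}{501}} \left(- \frac{607}{9} + \frac{869}{4} \cdot \frac{1}{501}\right)} = \frac{1}{\frac{1}{\frac{869}{2004}} \left(- \frac{607}{9} + \frac{869}{2004}\right)} = \frac{1}{\frac{2004}{869} \left(- \frac{402869}{6012}\right)} = \frac{1}{- \frac{402869}{2607}} = - \frac{2607}{402869}$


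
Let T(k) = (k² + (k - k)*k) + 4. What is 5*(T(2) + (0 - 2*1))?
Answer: 30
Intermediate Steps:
T(k) = 4 + k² (T(k) = (k² + 0*k) + 4 = (k² + 0) + 4 = k² + 4 = 4 + k²)
5*(T(2) + (0 - 2*1)) = 5*((4 + 2²) + (0 - 2*1)) = 5*((4 + 4) + (0 - 2)) = 5*(8 - 2) = 5*6 = 30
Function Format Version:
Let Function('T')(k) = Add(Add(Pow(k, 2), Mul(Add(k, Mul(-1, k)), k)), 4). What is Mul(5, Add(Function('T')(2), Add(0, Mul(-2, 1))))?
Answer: 30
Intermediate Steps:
Function('T')(k) = Add(4, Pow(k, 2)) (Function('T')(k) = Add(Add(Pow(k, 2), Mul(0, k)), 4) = Add(Add(Pow(k, 2), 0), 4) = Add(Pow(k, 2), 4) = Add(4, Pow(k, 2)))
Mul(5, Add(Function('T')(2), Add(0, Mul(-2, 1)))) = Mul(5, Add(Add(4, Pow(2, 2)), Add(0, Mul(-2, 1)))) = Mul(5, Add(Add(4, 4), Add(0, -2))) = Mul(5, Add(8, -2)) = Mul(5, 6) = 30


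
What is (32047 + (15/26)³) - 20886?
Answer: 196169111/17576 ≈ 11161.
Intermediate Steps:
(32047 + (15/26)³) - 20886 = (32047 + 3375/17576) - 20886 = 563261447/17576 - 20886 = 196169111/17576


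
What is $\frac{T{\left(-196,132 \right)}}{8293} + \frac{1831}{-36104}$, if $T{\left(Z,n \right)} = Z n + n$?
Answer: $- \frac{944501443}{299410472} \approx -3.1545$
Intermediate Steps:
$T{\left(Z,n \right)} = n + Z n$
$\frac{T{\left(-196,132 \right)}}{8293} + \frac{1831}{-36104} = \frac{132 \left(1 - 196\right)}{8293} + \frac{1831}{-36104} = 132 \left(-195\right) \frac{1}{8293} + 1831 \left(- \frac{1}{36104}\right) = \left(-25740\right) \frac{1}{8293} - \frac{1831}{36104} = - \frac{25740}{8293} - \frac{1831}{36104} = - \frac{944501443}{299410472}$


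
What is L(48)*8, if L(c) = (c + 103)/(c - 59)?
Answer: -1208/11 ≈ -109.82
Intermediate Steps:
L(c) = (103 + c)/(-59 + c)
L(48)*8 = ((103 + 48)/(-59 + 48))*8 = (151/(-11))*8 = -1/11*151*8 = -151/11*8 = -1208/11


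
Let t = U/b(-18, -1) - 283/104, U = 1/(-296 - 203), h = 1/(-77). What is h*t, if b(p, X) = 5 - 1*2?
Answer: 423755/11987976 ≈ 0.035348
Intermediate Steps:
b(p, X) = 3 (b(p, X) = 5 - 2 = 3)
h = -1/77 ≈ -0.012987
U = -1/499 (U = 1/(-499) = -1/499 ≈ -0.0020040)
t = -423755/155688 (t = -1/499/3 - 283/104 = -1/499*⅓ - 283*1/104 = -1/1497 - 283/104 = -423755/155688 ≈ -2.7218)
h*t = -1/77*(-423755/155688) = 423755/11987976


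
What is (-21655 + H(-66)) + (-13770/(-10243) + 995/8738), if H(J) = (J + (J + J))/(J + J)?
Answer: -968964964362/44751667 ≈ -21652.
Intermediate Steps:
H(J) = 3/2 (H(J) = (J + 2*J)/((2*J)) = (3*J)*(1/(2*J)) = 3/2)
(-21655 + H(-66)) + (-13770/(-10243) + 995/8738) = (-21655 + 3/2) + (-13770/(-10243) + 995/8738) = -43307/2 + (-13770*(-1/10243) + 995*(1/8738)) = -43307/2 + (13770/10243 + 995/8738) = -43307/2 + 130514045/89503334 = -968964964362/44751667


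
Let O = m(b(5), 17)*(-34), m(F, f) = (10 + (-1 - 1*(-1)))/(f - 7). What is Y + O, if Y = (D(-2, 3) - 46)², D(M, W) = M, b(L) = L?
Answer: 2270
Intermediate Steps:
m(F, f) = 10/(-7 + f) (m(F, f) = (10 + (-1 + 1))/(-7 + f) = (10 + 0)/(-7 + f) = 10/(-7 + f))
O = -34 (O = (10/(-7 + 17))*(-34) = (10/10)*(-34) = (10*(⅒))*(-34) = 1*(-34) = -34)
Y = 2304 (Y = (-2 - 46)² = (-48)² = 2304)
Y + O = 2304 - 34 = 2270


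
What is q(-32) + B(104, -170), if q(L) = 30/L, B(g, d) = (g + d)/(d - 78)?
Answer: -333/496 ≈ -0.67137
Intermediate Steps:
B(g, d) = (d + g)/(-78 + d)
q(-32) + B(104, -170) = 30/(-32) + (-170 + 104)/(-78 - 170) = 30*(-1/32) - 66/(-248) = -15/16 - 1/248*(-66) = -15/16 + 33/124 = -333/496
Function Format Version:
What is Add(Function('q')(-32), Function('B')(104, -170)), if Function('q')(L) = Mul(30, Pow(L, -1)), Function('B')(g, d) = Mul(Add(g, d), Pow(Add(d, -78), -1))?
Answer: Rational(-333, 496) ≈ -0.67137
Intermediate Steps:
Function('B')(g, d) = Mul(Pow(Add(-78, d), -1), Add(d, g)) (Function('B')(g, d) = Mul(Add(d, g), Pow(Add(-78, d), -1)) = Mul(Pow(Add(-78, d), -1), Add(d, g)))
Add(Function('q')(-32), Function('B')(104, -170)) = Add(Mul(30, Pow(-32, -1)), Mul(Pow(Add(-78, -170), -1), Add(-170, 104))) = Add(Mul(30, Rational(-1, 32)), Mul(Pow(-248, -1), -66)) = Add(Rational(-15, 16), Mul(Rational(-1, 248), -66)) = Add(Rational(-15, 16), Rational(33, 124)) = Rational(-333, 496)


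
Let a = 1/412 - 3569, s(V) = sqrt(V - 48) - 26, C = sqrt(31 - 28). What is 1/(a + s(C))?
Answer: -1/(1481139/412 - I*sqrt(48 - sqrt(3))) ≈ -0.00027816 - 5.2631e-7*I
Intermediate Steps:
C = sqrt(3) ≈ 1.7320
s(V) = -26 + sqrt(-48 + V) (s(V) = sqrt(-48 + V) - 26 = -26 + sqrt(-48 + V))
a = -1470427/412 (a = 1/412 - 3569 = -1470427/412 ≈ -3569.0)
1/(a + s(C)) = 1/(-1470427/412 + (-26 + sqrt(-48 + sqrt(3)))) = 1/(-1481139/412 + sqrt(-48 + sqrt(3)))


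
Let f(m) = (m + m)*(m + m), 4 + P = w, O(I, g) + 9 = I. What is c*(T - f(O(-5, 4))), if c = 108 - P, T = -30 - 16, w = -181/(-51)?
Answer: -4590730/51 ≈ -90014.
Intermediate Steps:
O(I, g) = -9 + I
w = 181/51 (w = -181*(-1/51) = 181/51 ≈ 3.5490)
P = -23/51 (P = -4 + 181/51 = -23/51 ≈ -0.45098)
f(m) = 4*m**2 (f(m) = (2*m)*(2*m) = 4*m**2)
T = -46
c = 5531/51 (c = 108 - 1*(-23/51) = 108 + 23/51 = 5531/51 ≈ 108.45)
c*(T - f(O(-5, 4))) = 5531*(-46 - 4*(-9 - 5)**2)/51 = 5531*(-46 - 4*(-14)**2)/51 = 5531*(-46 - 4*196)/51 = 5531*(-46 - 1*784)/51 = 5531*(-46 - 784)/51 = (5531/51)*(-830) = -4590730/51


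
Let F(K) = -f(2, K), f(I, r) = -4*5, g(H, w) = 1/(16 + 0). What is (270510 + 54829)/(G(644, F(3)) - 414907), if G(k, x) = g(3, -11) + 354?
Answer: -5205424/6632847 ≈ -0.78479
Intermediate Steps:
g(H, w) = 1/16
f(I, r) = -20
F(K) = 20 (F(K) = -1*(-20) = 20)
G(k, x) = 5665/16 (G(k, x) = 1/16 + 354 = 5665/16)
(270510 + 54829)/(G(644, F(3)) - 414907) = (270510 + 54829)/(5665/16 - 414907) = 325339/(-6632847/16) = 325339*(-16/6632847) = -5205424/6632847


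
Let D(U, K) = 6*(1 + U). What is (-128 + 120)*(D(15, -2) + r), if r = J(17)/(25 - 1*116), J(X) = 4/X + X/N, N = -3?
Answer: -3566504/4641 ≈ -768.48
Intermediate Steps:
D(U, K) = 6 + 6*U
J(X) = 4/X - X/3 (J(X) = 4/X + X/(-3) = 4/X + X*(-⅓) = 4/X - X/3)
r = 277/4641 (r = (4/17 - ⅓*17)/(25 - 1*116) = (4*(1/17) - 17/3)/(25 - 116) = (4/17 - 17/3)/(-91) = -277/51*(-1/91) = 277/4641 ≈ 0.059685)
(-128 + 120)*(D(15, -2) + r) = (-128 + 120)*((6 + 6*15) + 277/4641) = -8*((6 + 90) + 277/4641) = -8*(96 + 277/4641) = -8*445813/4641 = -3566504/4641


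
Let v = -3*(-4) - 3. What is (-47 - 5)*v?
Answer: -468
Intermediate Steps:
v = 9 (v = 12 - 3 = 9)
(-47 - 5)*v = (-47 - 5)*9 = -52*9 = -468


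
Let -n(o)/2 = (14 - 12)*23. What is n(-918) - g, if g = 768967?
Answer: -769059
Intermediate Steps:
n(o) = -92 (n(o) = -2*(14 - 12)*23 = -4*23 = -2*46 = -92)
n(-918) - g = -92 - 1*768967 = -92 - 768967 = -769059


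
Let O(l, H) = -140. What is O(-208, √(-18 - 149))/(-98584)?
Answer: 35/24646 ≈ 0.0014201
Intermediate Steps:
O(-208, √(-18 - 149))/(-98584) = -140/(-98584) = -140*(-1/98584) = 35/24646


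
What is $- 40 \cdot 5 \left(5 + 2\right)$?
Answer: $-1400$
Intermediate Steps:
$- 40 \cdot 5 \left(5 + 2\right) = - 40 \cdot 5 \cdot 7 = \left(-40\right) 35 = -1400$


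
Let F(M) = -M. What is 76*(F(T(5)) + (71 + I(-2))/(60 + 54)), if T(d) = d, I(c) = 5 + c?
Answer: -992/3 ≈ -330.67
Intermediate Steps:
76*(F(T(5)) + (71 + I(-2))/(60 + 54)) = 76*(-1*5 + (71 + (5 - 2))/(60 + 54)) = 76*(-5 + (71 + 3)/114) = 76*(-5 + 74*(1/114)) = 76*(-5 + 37/57) = 76*(-248/57) = -992/3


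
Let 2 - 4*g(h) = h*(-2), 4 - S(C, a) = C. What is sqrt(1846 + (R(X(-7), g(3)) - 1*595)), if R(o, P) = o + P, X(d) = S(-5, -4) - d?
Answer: 3*sqrt(141) ≈ 35.623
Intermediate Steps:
S(C, a) = 4 - C
X(d) = 9 - d (X(d) = (4 - 1*(-5)) - d = (4 + 5) - d = 9 - d)
g(h) = 1/2 + h/2 (g(h) = 1/2 - h*(-2)/4 = 1/2 - (-1)*h/2 = 1/2 + h/2)
R(o, P) = P + o
sqrt(1846 + (R(X(-7), g(3)) - 1*595)) = sqrt(1846 + (((1/2 + (1/2)*3) + (9 - 1*(-7))) - 1*595)) = sqrt(1846 + (((1/2 + 3/2) + (9 + 7)) - 595)) = sqrt(1846 + ((2 + 16) - 595)) = sqrt(1846 + (18 - 595)) = sqrt(1846 - 577) = sqrt(1269) = 3*sqrt(141)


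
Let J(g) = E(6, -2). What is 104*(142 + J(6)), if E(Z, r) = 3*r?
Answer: 14144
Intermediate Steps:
J(g) = -6 (J(g) = 3*(-2) = -6)
104*(142 + J(6)) = 104*(142 - 6) = 104*136 = 14144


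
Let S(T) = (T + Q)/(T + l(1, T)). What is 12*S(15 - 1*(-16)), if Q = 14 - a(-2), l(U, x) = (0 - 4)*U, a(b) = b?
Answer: 188/9 ≈ 20.889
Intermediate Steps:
l(U, x) = -4*U
Q = 16 (Q = 14 - 1*(-2) = 14 + 2 = 16)
S(T) = (16 + T)/(-4 + T) (S(T) = (T + 16)/(T - 4*1) = (16 + T)/(T - 4) = (16 + T)/(-4 + T))
12*S(15 - 1*(-16)) = 12*((16 + (15 - 1*(-16)))/(-4 + (15 - 1*(-16)))) = 12*((16 + (15 + 16))/(-4 + (15 + 16))) = 12*((16 + 31)/(-4 + 31)) = 12*(47/27) = 188/9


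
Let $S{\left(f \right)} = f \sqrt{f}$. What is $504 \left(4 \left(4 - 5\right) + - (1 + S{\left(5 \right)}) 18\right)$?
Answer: $-11088 - 45360 \sqrt{5} \approx -1.1252 \cdot 10^{5}$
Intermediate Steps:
$S{\left(f \right)} = f^{\frac{3}{2}}$
$504 \left(4 \left(4 - 5\right) + - (1 + S{\left(5 \right)}) 18\right) = 504 \left(4 \left(4 - 5\right) + - (1 + 5^{\frac{3}{2}}) 18\right) = 504 \left(4 \left(-1\right) + - (1 + 5 \sqrt{5}) 18\right) = 504 \left(-4 + \left(-1 - 5 \sqrt{5}\right) 18\right) = 504 \left(-4 - \left(18 + 90 \sqrt{5}\right)\right) = 504 \left(-22 - 90 \sqrt{5}\right) = -11088 - 45360 \sqrt{5}$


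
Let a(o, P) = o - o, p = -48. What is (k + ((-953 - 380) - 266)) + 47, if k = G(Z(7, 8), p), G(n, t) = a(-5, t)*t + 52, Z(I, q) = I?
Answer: -1500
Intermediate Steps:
a(o, P) = 0
G(n, t) = 52 (G(n, t) = 0*t + 52 = 0 + 52 = 52)
k = 52
(k + ((-953 - 380) - 266)) + 47 = (52 + ((-953 - 380) - 266)) + 47 = (52 + (-1333 - 266)) + 47 = (52 - 1599) + 47 = -1547 + 47 = -1500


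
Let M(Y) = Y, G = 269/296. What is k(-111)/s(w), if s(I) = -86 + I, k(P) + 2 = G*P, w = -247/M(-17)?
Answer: 13991/9720 ≈ 1.4394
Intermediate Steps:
G = 269/296 (G = 269*(1/296) = 269/296 ≈ 0.90878)
w = 247/17 (w = -247/(-17) = -247*(-1/17) = 247/17 ≈ 14.529)
k(P) = -2 + 269*P/296
k(-111)/s(w) = (-2 + (269/296)*(-111))/(-86 + 247/17) = (-2 - 807/8)/(-1215/17) = -823/8*(-17/1215) = 13991/9720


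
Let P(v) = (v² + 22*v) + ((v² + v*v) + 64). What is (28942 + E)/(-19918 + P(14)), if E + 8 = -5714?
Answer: -11610/9479 ≈ -1.2248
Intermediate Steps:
E = -5722 (E = -8 - 5714 = -5722)
P(v) = 64 + 3*v² + 22*v (P(v) = (v² + 22*v) + ((v² + v²) + 64) = (v² + 22*v) + (2*v² + 64) = (v² + 22*v) + (64 + 2*v²) = 64 + 3*v² + 22*v)
(28942 + E)/(-19918 + P(14)) = (28942 - 5722)/(-19918 + (64 + 3*14² + 22*14)) = 23220/(-19918 + (64 + 3*196 + 308)) = 23220/(-19918 + (64 + 588 + 308)) = 23220/(-19918 + 960) = 23220/(-18958) = 23220*(-1/18958) = -11610/9479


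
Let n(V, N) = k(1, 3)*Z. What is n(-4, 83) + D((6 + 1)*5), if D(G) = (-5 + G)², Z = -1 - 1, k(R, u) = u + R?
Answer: 892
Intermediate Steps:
k(R, u) = R + u
Z = -2
n(V, N) = -8 (n(V, N) = (1 + 3)*(-2) = 4*(-2) = -8)
n(-4, 83) + D((6 + 1)*5) = -8 + (-5 + (6 + 1)*5)² = -8 + (-5 + 7*5)² = -8 + (-5 + 35)² = -8 + 30² = -8 + 900 = 892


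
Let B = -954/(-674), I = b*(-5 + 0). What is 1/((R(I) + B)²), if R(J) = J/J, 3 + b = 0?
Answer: 113569/662596 ≈ 0.17140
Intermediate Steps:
b = -3 (b = -3 + 0 = -3)
I = 15 (I = -3*(-5 + 0) = -3*(-5) = 15)
R(J) = 1
B = 477/337 (B = -954*(-1/674) = 477/337 ≈ 1.4154)
1/((R(I) + B)²) = 1/((1 + 477/337)²) = 1/((814/337)²) = 1/(662596/113569) = 113569/662596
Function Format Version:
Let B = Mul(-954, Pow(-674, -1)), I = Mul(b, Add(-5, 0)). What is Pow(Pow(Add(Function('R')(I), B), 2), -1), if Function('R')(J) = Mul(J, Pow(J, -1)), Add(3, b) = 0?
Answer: Rational(113569, 662596) ≈ 0.17140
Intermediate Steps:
b = -3 (b = Add(-3, 0) = -3)
I = 15 (I = Mul(-3, Add(-5, 0)) = Mul(-3, -5) = 15)
Function('R')(J) = 1
B = Rational(477, 337) (B = Mul(-954, Rational(-1, 674)) = Rational(477, 337) ≈ 1.4154)
Pow(Pow(Add(Function('R')(I), B), 2), -1) = Pow(Pow(Add(1, Rational(477, 337)), 2), -1) = Pow(Pow(Rational(814, 337), 2), -1) = Pow(Rational(662596, 113569), -1) = Rational(113569, 662596)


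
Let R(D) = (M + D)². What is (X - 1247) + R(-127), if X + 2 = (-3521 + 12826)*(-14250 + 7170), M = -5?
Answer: -65863225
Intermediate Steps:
R(D) = (-5 + D)²
X = -65879402 (X = -2 + (-3521 + 12826)*(-14250 + 7170) = -2 + 9305*(-7080) = -2 - 65879400 = -65879402)
(X - 1247) + R(-127) = (-65879402 - 1247) + (-5 - 127)² = -65880649 + (-132)² = -65880649 + 17424 = -65863225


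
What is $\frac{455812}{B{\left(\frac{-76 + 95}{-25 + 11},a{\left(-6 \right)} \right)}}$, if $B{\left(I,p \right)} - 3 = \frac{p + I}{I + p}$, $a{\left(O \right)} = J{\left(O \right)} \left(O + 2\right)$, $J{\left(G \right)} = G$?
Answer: $113953$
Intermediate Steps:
$a{\left(O \right)} = O \left(2 + O\right)$ ($a{\left(O \right)} = O \left(O + 2\right) = O \left(2 + O\right)$)
$B{\left(I,p \right)} = 4$ ($B{\left(I,p \right)} = 3 + \frac{p + I}{I + p} = 3 + \frac{I + p}{I + p} = 3 + 1 = 4$)
$\frac{455812}{B{\left(\frac{-76 + 95}{-25 + 11},a{\left(-6 \right)} \right)}} = \frac{455812}{4} = 455812 \cdot \frac{1}{4} = 113953$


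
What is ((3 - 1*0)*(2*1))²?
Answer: 36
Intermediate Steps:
((3 - 1*0)*(2*1))² = ((3 + 0)*2)² = (3*2)² = 6² = 36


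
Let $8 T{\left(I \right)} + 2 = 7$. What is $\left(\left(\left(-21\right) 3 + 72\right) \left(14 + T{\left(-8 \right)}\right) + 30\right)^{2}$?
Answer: $\frac{1671849}{64} \approx 26123.0$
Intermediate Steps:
$T{\left(I \right)} = \frac{5}{8}$ ($T{\left(I \right)} = - \frac{1}{4} + \frac{1}{8} \cdot 7 = - \frac{1}{4} + \frac{7}{8} = \frac{5}{8}$)
$\left(\left(\left(-21\right) 3 + 72\right) \left(14 + T{\left(-8 \right)}\right) + 30\right)^{2} = \left(\left(\left(-21\right) 3 + 72\right) \left(14 + \frac{5}{8}\right) + 30\right)^{2} = \left(\left(-63 + 72\right) \frac{117}{8} + 30\right)^{2} = \left(9 \cdot \frac{117}{8} + 30\right)^{2} = \left(\frac{1053}{8} + 30\right)^{2} = \left(\frac{1293}{8}\right)^{2} = \frac{1671849}{64}$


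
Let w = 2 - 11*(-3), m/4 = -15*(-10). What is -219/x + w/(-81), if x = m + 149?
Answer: -43954/60669 ≈ -0.72449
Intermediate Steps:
m = 600 (m = 4*(-15*(-10)) = 4*150 = 600)
x = 749 (x = 600 + 149 = 749)
w = 35 (w = 2 + 33 = 35)
-219/x + w/(-81) = -219/749 + 35/(-81) = -219*1/749 + 35*(-1/81) = -219/749 - 35/81 = -43954/60669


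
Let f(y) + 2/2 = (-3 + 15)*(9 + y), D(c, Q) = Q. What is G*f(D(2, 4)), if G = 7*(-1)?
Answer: -1085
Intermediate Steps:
f(y) = 107 + 12*y (f(y) = -1 + (-3 + 15)*(9 + y) = -1 + 12*(9 + y) = -1 + (108 + 12*y) = 107 + 12*y)
G = -7
G*f(D(2, 4)) = -7*(107 + 12*4) = -7*(107 + 48) = -7*155 = -1085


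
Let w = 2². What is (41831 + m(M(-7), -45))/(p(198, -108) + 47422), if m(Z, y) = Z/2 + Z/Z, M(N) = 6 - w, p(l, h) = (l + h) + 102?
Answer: 41833/47614 ≈ 0.87859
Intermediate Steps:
p(l, h) = 102 + h + l (p(l, h) = (h + l) + 102 = 102 + h + l)
w = 4
M(N) = 2 (M(N) = 6 - 1*4 = 6 - 4 = 2)
m(Z, y) = 1 + Z/2 (m(Z, y) = Z*(½) + 1 = Z/2 + 1 = 1 + Z/2)
(41831 + m(M(-7), -45))/(p(198, -108) + 47422) = (41831 + (1 + (½)*2))/((102 - 108 + 198) + 47422) = (41831 + (1 + 1))/(192 + 47422) = (41831 + 2)/47614 = 41833*(1/47614) = 41833/47614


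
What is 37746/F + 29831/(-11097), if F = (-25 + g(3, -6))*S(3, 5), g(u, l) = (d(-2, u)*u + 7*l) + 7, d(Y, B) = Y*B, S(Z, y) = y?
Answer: -71750242/721305 ≈ -99.473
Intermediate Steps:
d(Y, B) = B*Y
g(u, l) = 7 - 2*u² + 7*l (g(u, l) = ((u*(-2))*u + 7*l) + 7 = ((-2*u)*u + 7*l) + 7 = (-2*u² + 7*l) + 7 = 7 - 2*u² + 7*l)
F = -390 (F = (-25 + (7 - 2*3² + 7*(-6)))*5 = (-25 + (7 - 2*9 - 42))*5 = (-25 + (7 - 18 - 42))*5 = (-25 - 53)*5 = -78*5 = -390)
37746/F + 29831/(-11097) = 37746/(-390) + 29831/(-11097) = 37746*(-1/390) + 29831*(-1/11097) = -6291/65 - 29831/11097 = -71750242/721305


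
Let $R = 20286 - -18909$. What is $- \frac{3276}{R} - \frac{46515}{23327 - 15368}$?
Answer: $- \frac{752637}{126965} \approx -5.9279$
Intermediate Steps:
$R = 39195$ ($R = 20286 + 18909 = 39195$)
$- \frac{3276}{R} - \frac{46515}{23327 - 15368} = - \frac{3276}{39195} - \frac{46515}{23327 - 15368} = \left(-3276\right) \frac{1}{39195} - \frac{46515}{7959} = - \frac{28}{335} - \frac{2215}{379} = - \frac{752637}{126965}$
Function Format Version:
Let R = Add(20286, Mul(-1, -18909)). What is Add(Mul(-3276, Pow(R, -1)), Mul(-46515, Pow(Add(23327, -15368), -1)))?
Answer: Rational(-752637, 126965) ≈ -5.9279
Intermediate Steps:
R = 39195 (R = Add(20286, 18909) = 39195)
Add(Mul(-3276, Pow(R, -1)), Mul(-46515, Pow(Add(23327, -15368), -1))) = Add(Mul(-3276, Pow(39195, -1)), Mul(-46515, Pow(Add(23327, -15368), -1))) = Add(Mul(-3276, Rational(1, 39195)), Mul(-46515, Pow(7959, -1))) = Add(Rational(-28, 335), Mul(-46515, Rational(1, 7959))) = Add(Rational(-28, 335), Rational(-2215, 379)) = Rational(-752637, 126965)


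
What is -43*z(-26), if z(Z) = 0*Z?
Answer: 0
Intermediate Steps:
z(Z) = 0
-43*z(-26) = -43*0 = 0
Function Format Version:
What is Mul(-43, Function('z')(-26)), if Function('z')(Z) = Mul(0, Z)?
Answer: 0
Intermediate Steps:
Function('z')(Z) = 0
Mul(-43, Function('z')(-26)) = Mul(-43, 0) = 0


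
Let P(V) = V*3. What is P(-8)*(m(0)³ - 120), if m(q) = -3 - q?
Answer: 3528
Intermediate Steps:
P(V) = 3*V
P(-8)*(m(0)³ - 120) = (3*(-8))*((-3 - 1*0)³ - 120) = -24*((-3 + 0)³ - 120) = -24*((-3)³ - 120) = -24*(-27 - 120) = -24*(-147) = 3528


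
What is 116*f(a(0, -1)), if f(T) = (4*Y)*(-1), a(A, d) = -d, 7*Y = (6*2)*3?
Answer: -16704/7 ≈ -2386.3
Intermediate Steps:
Y = 36/7 (Y = ((6*2)*3)/7 = (12*3)/7 = (1/7)*36 = 36/7 ≈ 5.1429)
f(T) = -144/7 (f(T) = (4*(36/7))*(-1) = (144/7)*(-1) = -144/7)
116*f(a(0, -1)) = 116*(-144/7) = -16704/7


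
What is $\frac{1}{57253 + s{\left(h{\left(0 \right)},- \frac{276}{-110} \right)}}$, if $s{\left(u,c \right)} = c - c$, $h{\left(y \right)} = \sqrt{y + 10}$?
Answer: $\frac{1}{57253} \approx 1.7466 \cdot 10^{-5}$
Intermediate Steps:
$h{\left(y \right)} = \sqrt{10 + y}$
$s{\left(u,c \right)} = 0$
$\frac{1}{57253 + s{\left(h{\left(0 \right)},- \frac{276}{-110} \right)}} = \frac{1}{57253 + 0} = \frac{1}{57253}$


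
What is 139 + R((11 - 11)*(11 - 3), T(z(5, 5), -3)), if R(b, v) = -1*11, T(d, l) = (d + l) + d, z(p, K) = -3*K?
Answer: 128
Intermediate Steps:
T(d, l) = l + 2*d
R(b, v) = -11
139 + R((11 - 11)*(11 - 3), T(z(5, 5), -3)) = 139 - 11 = 128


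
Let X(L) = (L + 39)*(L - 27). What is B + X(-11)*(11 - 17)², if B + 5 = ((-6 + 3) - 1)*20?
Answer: -38389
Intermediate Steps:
B = -85 (B = -5 + ((-6 + 3) - 1)*20 = -5 + (-3 - 1)*20 = -5 - 4*20 = -5 - 80 = -85)
X(L) = (-27 + L)*(39 + L) (X(L) = (39 + L)*(-27 + L) = (-27 + L)*(39 + L))
B + X(-11)*(11 - 17)² = -85 + (-1053 + (-11)² + 12*(-11))*(11 - 17)² = -85 + (-1053 + 121 - 132)*(-6)² = -85 - 1064*36 = -85 - 38304 = -38389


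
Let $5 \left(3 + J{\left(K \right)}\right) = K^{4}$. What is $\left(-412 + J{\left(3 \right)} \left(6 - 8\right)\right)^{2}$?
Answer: $\frac{4804864}{25} \approx 1.9219 \cdot 10^{5}$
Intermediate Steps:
$J{\left(K \right)} = -3 + \frac{K^{4}}{5}$
$\left(-412 + J{\left(3 \right)} \left(6 - 8\right)\right)^{2} = \left(-412 + \left(-3 + \frac{3^{4}}{5}\right) \left(6 - 8\right)\right)^{2} = \left(-412 + \left(-3 + \frac{1}{5} \cdot 81\right) \left(-2\right)\right)^{2} = \left(-412 + \left(-3 + \frac{81}{5}\right) \left(-2\right)\right)^{2} = \left(-412 + \frac{66}{5} \left(-2\right)\right)^{2} = \left(-412 - \frac{132}{5}\right)^{2} = \left(- \frac{2192}{5}\right)^{2} = \frac{4804864}{25}$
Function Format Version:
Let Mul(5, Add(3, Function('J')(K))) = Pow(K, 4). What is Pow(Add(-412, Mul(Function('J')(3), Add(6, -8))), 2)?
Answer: Rational(4804864, 25) ≈ 1.9219e+5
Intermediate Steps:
Function('J')(K) = Add(-3, Mul(Rational(1, 5), Pow(K, 4)))
Pow(Add(-412, Mul(Function('J')(3), Add(6, -8))), 2) = Pow(Add(-412, Mul(Add(-3, Mul(Rational(1, 5), Pow(3, 4))), Add(6, -8))), 2) = Pow(Add(-412, Mul(Add(-3, Mul(Rational(1, 5), 81)), -2)), 2) = Pow(Add(-412, Mul(Add(-3, Rational(81, 5)), -2)), 2) = Pow(Add(-412, Mul(Rational(66, 5), -2)), 2) = Pow(Add(-412, Rational(-132, 5)), 2) = Pow(Rational(-2192, 5), 2) = Rational(4804864, 25)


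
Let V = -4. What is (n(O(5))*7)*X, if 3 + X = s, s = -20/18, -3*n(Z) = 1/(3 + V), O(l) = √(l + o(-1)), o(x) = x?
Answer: -259/27 ≈ -9.5926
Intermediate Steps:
O(l) = √(-1 + l) (O(l) = √(l - 1) = √(-1 + l))
n(Z) = ⅓ (n(Z) = -1/(3*(3 - 4)) = -⅓/(-1) = -⅓*(-1) = ⅓)
s = -10/9 (s = -20*1/18 = -10/9 ≈ -1.1111)
X = -37/9 (X = -3 - 10/9 = -37/9 ≈ -4.1111)
(n(O(5))*7)*X = ((⅓)*7)*(-37/9) = (7/3)*(-37/9) = -259/27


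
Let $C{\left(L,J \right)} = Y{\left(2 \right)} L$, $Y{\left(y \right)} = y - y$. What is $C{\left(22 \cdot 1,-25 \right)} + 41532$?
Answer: $41532$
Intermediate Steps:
$Y{\left(y \right)} = 0$
$C{\left(L,J \right)} = 0$ ($C{\left(L,J \right)} = 0 L = 0$)
$C{\left(22 \cdot 1,-25 \right)} + 41532 = 0 + 41532 = 41532$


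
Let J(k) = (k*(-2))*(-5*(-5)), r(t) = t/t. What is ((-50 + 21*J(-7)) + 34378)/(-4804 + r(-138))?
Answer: -41678/4803 ≈ -8.6775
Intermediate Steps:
r(t) = 1
J(k) = -50*k (J(k) = -2*k*25 = -50*k)
((-50 + 21*J(-7)) + 34378)/(-4804 + r(-138)) = ((-50 + 21*(-50*(-7))) + 34378)/(-4804 + 1) = ((-50 + 21*350) + 34378)/(-4803) = ((-50 + 7350) + 34378)*(-1/4803) = (7300 + 34378)*(-1/4803) = 41678*(-1/4803) = -41678/4803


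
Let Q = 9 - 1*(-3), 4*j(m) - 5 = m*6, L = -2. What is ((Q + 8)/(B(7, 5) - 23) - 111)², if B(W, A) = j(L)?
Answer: 122522761/9801 ≈ 12501.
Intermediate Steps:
j(m) = 5/4 + 3*m/2 (j(m) = 5/4 + (m*6)/4 = 5/4 + (6*m)/4 = 5/4 + 3*m/2)
B(W, A) = -7/4 (B(W, A) = 5/4 + (3/2)*(-2) = 5/4 - 3 = -7/4)
Q = 12 (Q = 9 + 3 = 12)
((Q + 8)/(B(7, 5) - 23) - 111)² = ((12 + 8)/(-7/4 - 23) - 111)² = (20/(-99/4) - 111)² = (20*(-4/99) - 111)² = (-80/99 - 111)² = (-11069/99)² = 122522761/9801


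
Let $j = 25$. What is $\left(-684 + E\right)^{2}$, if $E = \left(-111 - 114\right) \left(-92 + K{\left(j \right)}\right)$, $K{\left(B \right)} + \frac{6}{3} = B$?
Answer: $220255281$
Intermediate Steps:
$K{\left(B \right)} = -2 + B$
$E = 15525$ ($E = \left(-111 - 114\right) \left(-92 + \left(-2 + 25\right)\right) = - 225 \left(-92 + 23\right) = \left(-225\right) \left(-69\right) = 15525$)
$\left(-684 + E\right)^{2} = \left(-684 + 15525\right)^{2} = 14841^{2} = 220255281$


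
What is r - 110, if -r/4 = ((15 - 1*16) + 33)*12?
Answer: -1646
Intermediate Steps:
r = -1536 (r = -4*((15 - 1*16) + 33)*12 = -4*((15 - 16) + 33)*12 = -4*(-1 + 33)*12 = -128*12 = -4*384 = -1536)
r - 110 = -1536 - 110 = -1646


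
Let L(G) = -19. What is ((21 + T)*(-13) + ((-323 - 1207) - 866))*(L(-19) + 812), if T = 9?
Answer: -2209298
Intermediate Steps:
((21 + T)*(-13) + ((-323 - 1207) - 866))*(L(-19) + 812) = ((21 + 9)*(-13) + ((-323 - 1207) - 866))*(-19 + 812) = (30*(-13) + (-1530 - 866))*793 = (-390 - 2396)*793 = -2786*793 = -2209298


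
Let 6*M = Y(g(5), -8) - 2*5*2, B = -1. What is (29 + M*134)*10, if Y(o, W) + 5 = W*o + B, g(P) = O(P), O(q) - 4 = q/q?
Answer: -14450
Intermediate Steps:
O(q) = 5 (O(q) = 4 + q/q = 4 + 1 = 5)
g(P) = 5
Y(o, W) = -6 + W*o (Y(o, W) = -5 + (W*o - 1) = -5 + (-1 + W*o) = -6 + W*o)
M = -11 (M = ((-6 - 8*5) - 2*5*2)/6 = ((-6 - 40) - 10*2)/6 = (-46 - 1*20)/6 = (-46 - 20)/6 = (⅙)*(-66) = -11)
(29 + M*134)*10 = (29 - 11*134)*10 = (29 - 1474)*10 = -1445*10 = -14450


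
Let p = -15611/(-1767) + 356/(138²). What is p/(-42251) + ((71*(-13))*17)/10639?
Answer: -1859357029787831/1260524460177081 ≈ -1.4751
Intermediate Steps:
p = 24827078/2804229 (p = -15611*(-1/1767) + 356/19044 = 15611/1767 + 356*(1/19044) = 15611/1767 + 89/4761 = 24827078/2804229 ≈ 8.8534)
p/(-42251) + ((71*(-13))*17)/10639 = (24827078/2804229)/(-42251) + ((71*(-13))*17)/10639 = (24827078/2804229)*(-1/42251) - 923*17*(1/10639) = -24827078/118481479479 - 15691*1/10639 = -24827078/118481479479 - 15691/10639 = -1859357029787831/1260524460177081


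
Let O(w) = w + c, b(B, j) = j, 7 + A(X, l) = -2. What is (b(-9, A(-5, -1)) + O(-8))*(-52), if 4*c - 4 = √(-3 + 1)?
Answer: 832 - 13*I*√2 ≈ 832.0 - 18.385*I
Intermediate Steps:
A(X, l) = -9 (A(X, l) = -7 - 2 = -9)
c = 1 + I*√2/4 (c = 1 + √(-3 + 1)/4 = 1 + √(-2)/4 = 1 + (I*√2)/4 = 1 + I*√2/4 ≈ 1.0 + 0.35355*I)
O(w) = 1 + w + I*√2/4 (O(w) = w + (1 + I*√2/4) = 1 + w + I*√2/4)
(b(-9, A(-5, -1)) + O(-8))*(-52) = (-9 + (1 - 8 + I*√2/4))*(-52) = (-9 + (-7 + I*√2/4))*(-52) = (-16 + I*√2/4)*(-52) = 832 - 13*I*√2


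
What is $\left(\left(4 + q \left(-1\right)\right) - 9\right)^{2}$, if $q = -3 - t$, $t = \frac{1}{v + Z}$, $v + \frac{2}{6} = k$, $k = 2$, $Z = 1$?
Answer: $\frac{169}{64} \approx 2.6406$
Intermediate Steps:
$v = \frac{5}{3}$ ($v = - \frac{1}{3} + 2 = \frac{5}{3} \approx 1.6667$)
$t = \frac{3}{8}$ ($t = \frac{1}{\frac{5}{3} + 1} = \frac{1}{\frac{8}{3}} = \frac{3}{8} \approx 0.375$)
$q = - \frac{27}{8}$ ($q = -3 - \frac{3}{8} = - \frac{27}{8} \approx -3.375$)
$\left(\left(4 + q \left(-1\right)\right) - 9\right)^{2} = \left(\left(4 - - \frac{27}{8}\right) - 9\right)^{2} = \left(\left(4 + \frac{27}{8}\right) - 9\right)^{2} = \left(\frac{59}{8} - 9\right)^{2} = \left(- \frac{13}{8}\right)^{2} = \frac{169}{64}$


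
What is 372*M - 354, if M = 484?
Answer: 179694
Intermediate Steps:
372*M - 354 = 372*484 - 354 = 180048 - 354 = 179694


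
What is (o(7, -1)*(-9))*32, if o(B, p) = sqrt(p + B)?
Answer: -288*sqrt(6) ≈ -705.45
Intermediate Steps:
o(B, p) = sqrt(B + p)
(o(7, -1)*(-9))*32 = (sqrt(7 - 1)*(-9))*32 = (sqrt(6)*(-9))*32 = -9*sqrt(6)*32 = -288*sqrt(6)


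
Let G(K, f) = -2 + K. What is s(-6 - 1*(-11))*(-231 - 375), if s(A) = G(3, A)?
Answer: -606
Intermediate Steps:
s(A) = 1 (s(A) = -2 + 3 = 1)
s(-6 - 1*(-11))*(-231 - 375) = 1*(-231 - 375) = 1*(-606) = -606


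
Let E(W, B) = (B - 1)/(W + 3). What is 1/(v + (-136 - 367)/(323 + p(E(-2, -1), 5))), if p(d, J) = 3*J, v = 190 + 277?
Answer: 338/157343 ≈ 0.0021482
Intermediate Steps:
v = 467
E(W, B) = (-1 + B)/(3 + W)
1/(v + (-136 - 367)/(323 + p(E(-2, -1), 5))) = 1/(467 + (-136 - 367)/(323 + 3*5)) = 1/(467 - 503/(323 + 15)) = 1/(467 - 503/338) = 1/(157343/338) = 338/157343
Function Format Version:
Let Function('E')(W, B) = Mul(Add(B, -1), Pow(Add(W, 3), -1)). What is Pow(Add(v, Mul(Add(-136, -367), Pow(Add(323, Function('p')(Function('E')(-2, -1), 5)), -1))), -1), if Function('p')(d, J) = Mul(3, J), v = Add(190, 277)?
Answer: Rational(338, 157343) ≈ 0.0021482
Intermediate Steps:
v = 467
Function('E')(W, B) = Mul(Pow(Add(3, W), -1), Add(-1, B)) (Function('E')(W, B) = Mul(Add(-1, B), Pow(Add(3, W), -1)) = Mul(Pow(Add(3, W), -1), Add(-1, B)))
Pow(Add(v, Mul(Add(-136, -367), Pow(Add(323, Function('p')(Function('E')(-2, -1), 5)), -1))), -1) = Pow(Add(467, Mul(Add(-136, -367), Pow(Add(323, Mul(3, 5)), -1))), -1) = Pow(Add(467, Mul(-503, Pow(Add(323, 15), -1))), -1) = Pow(Add(467, Mul(-503, Pow(338, -1))), -1) = Pow(Add(467, Mul(-503, Rational(1, 338))), -1) = Pow(Add(467, Rational(-503, 338)), -1) = Pow(Rational(157343, 338), -1) = Rational(338, 157343)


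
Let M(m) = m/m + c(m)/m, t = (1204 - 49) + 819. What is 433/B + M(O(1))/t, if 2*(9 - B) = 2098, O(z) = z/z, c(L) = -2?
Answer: -427891/1026480 ≈ -0.41685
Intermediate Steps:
t = 1974 (t = 1155 + 819 = 1974)
O(z) = 1
B = -1040 (B = 9 - ½*2098 = 9 - 1049 = -1040)
M(m) = 1 - 2/m (M(m) = m/m - 2/m = 1 - 2/m)
433/B + M(O(1))/t = 433/(-1040) + ((-2 + 1)/1)/1974 = 433*(-1/1040) + (1*(-1))*(1/1974) = -433/1040 - 1*1/1974 = -433/1040 - 1/1974 = -427891/1026480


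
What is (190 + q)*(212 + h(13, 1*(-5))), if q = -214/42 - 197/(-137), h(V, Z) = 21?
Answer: 124913164/2877 ≈ 43418.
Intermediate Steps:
q = -10522/2877 (q = -214*1/42 - 197*(-1/137) = -107/21 + 197/137 = -10522/2877 ≈ -3.6573)
(190 + q)*(212 + h(13, 1*(-5))) = (190 - 10522/2877)*(212 + 21) = (536108/2877)*233 = 124913164/2877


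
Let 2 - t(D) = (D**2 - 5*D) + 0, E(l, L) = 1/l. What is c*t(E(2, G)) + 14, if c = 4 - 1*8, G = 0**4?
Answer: -3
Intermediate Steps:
G = 0
t(D) = 2 - D**2 + 5*D (t(D) = 2 - ((D**2 - 5*D) + 0) = 2 - (D**2 - 5*D) = 2 + (-D**2 + 5*D) = 2 - D**2 + 5*D)
c = -4 (c = 4 - 8 = -4)
c*t(E(2, G)) + 14 = -4*(2 - (1/2)**2 + 5/2) + 14 = -4*(2 - (1/2)**2 + 5*(1/2)) + 14 = -4*(2 - 1*1/4 + 5/2) + 14 = -4*(2 - 1/4 + 5/2) + 14 = -4*17/4 + 14 = -17 + 14 = -3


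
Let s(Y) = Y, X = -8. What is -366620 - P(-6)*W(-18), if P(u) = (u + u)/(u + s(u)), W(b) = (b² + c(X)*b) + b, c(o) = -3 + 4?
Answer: -366908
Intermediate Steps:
c(o) = 1
W(b) = b² + 2*b (W(b) = (b² + 1*b) + b = (b² + b) + b = (b + b²) + b = b² + 2*b)
P(u) = 1 (P(u) = (u + u)/(u + u) = (2*u)/((2*u)) = (2*u)*(1/(2*u)) = 1)
-366620 - P(-6)*W(-18) = -366620 - (-18*(2 - 18)) = -366620 - (-18*(-16)) = -366620 - 288 = -366908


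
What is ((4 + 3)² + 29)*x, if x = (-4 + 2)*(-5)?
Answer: 780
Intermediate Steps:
x = 10 (x = -2*(-5) = 10)
((4 + 3)² + 29)*x = ((4 + 3)² + 29)*10 = (7² + 29)*10 = (49 + 29)*10 = 78*10 = 780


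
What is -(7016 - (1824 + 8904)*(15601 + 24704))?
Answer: 432385024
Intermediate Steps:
-(7016 - (1824 + 8904)*(15601 + 24704)) = -(7016 - 10728*40305) = -(7016 - 1*432392040) = -(7016 - 432392040) = -1*(-432385024) = 432385024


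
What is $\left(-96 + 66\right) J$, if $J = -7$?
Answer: $210$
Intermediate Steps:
$\left(-96 + 66\right) J = \left(-96 + 66\right) \left(-7\right) = \left(-30\right) \left(-7\right) = 210$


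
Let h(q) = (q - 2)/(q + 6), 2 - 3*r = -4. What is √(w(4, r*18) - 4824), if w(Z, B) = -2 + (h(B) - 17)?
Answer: I*√2135406/21 ≈ 69.586*I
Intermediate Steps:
r = 2 (r = ⅔ - ⅓*(-4) = ⅔ + 4/3 = 2)
h(q) = (-2 + q)/(6 + q)
w(Z, B) = -19 + (-2 + B)/(6 + B) (w(Z, B) = -2 + ((-2 + B)/(6 + B) - 17) = -2 + (-17 + (-2 + B)/(6 + B)) = -19 + (-2 + B)/(6 + B))
√(w(4, r*18) - 4824) = √(2*(-58 - 18*18)/(6 + 2*18) - 4824) = √(2*(-58 - 9*36)/(6 + 36) - 4824) = √(2*(-58 - 324)/42 - 4824) = √(2*(1/42)*(-382) - 4824) = √(-382/21 - 4824) = √(-101686/21) = I*√2135406/21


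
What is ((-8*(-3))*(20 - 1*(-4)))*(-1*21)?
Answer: -12096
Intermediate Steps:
((-8*(-3))*(20 - 1*(-4)))*(-1*21) = (24*(20 + 4))*(-21) = (24*24)*(-21) = 576*(-21) = -12096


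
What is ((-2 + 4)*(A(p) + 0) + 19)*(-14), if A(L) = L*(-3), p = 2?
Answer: -98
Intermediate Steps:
A(L) = -3*L
((-2 + 4)*(A(p) + 0) + 19)*(-14) = ((-2 + 4)*(-3*2 + 0) + 19)*(-14) = (2*(-6 + 0) + 19)*(-14) = (2*(-6) + 19)*(-14) = (-12 + 19)*(-14) = 7*(-14) = -98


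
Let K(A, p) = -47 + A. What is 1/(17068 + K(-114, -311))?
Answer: 1/16907 ≈ 5.9147e-5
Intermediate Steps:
1/(17068 + K(-114, -311)) = 1/(17068 + (-47 - 114)) = 1/(17068 - 161) = 1/16907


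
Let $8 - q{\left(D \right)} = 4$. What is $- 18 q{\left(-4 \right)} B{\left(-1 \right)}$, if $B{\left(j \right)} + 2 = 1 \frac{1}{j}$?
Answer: $216$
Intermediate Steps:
$q{\left(D \right)} = 4$ ($q{\left(D \right)} = 8 - 4 = 4$)
$B{\left(j \right)} = -2 + \frac{1}{j}$ ($B{\left(j \right)} = -2 + 1 \frac{1}{j} = -2 + \frac{1}{j}$)
$- 18 q{\left(-4 \right)} B{\left(-1 \right)} = \left(-18\right) 4 \left(-2 + \frac{1}{-1}\right) = - 72 \left(-2 - 1\right) = \left(-72\right) \left(-3\right) = 216$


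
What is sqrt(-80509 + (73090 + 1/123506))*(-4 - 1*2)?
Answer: -33*I*sqrt(935268081418)/61753 ≈ -516.8*I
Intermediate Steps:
sqrt(-80509 + (73090 + 1/123506))*(-4 - 1*2) = sqrt(-80509 + (73090 + 1/123506))*(-4 - 2) = sqrt(-80509 + 9027053541/123506)*(-6) = sqrt(-916291013/123506)*(-6) = (11*I*sqrt(935268081418)/123506)*(-6) = -33*I*sqrt(935268081418)/61753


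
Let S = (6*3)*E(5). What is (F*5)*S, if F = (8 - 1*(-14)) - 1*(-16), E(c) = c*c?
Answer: 85500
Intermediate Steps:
E(c) = c**2
F = 38 (F = (8 + 14) + 16 = 22 + 16 = 38)
S = 450 (S = (6*3)*5**2 = 18*25 = 450)
(F*5)*S = (38*5)*450 = 190*450 = 85500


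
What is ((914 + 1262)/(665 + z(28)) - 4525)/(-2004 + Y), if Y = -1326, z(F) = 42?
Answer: 3196999/2354310 ≈ 1.3579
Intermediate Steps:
((914 + 1262)/(665 + z(28)) - 4525)/(-2004 + Y) = ((914 + 1262)/(665 + 42) - 4525)/(-2004 - 1326) = (2176/707 - 4525)/(-3330) = (2176*(1/707) - 4525)*(-1/3330) = (2176/707 - 4525)*(-1/3330) = -3196999/707*(-1/3330) = 3196999/2354310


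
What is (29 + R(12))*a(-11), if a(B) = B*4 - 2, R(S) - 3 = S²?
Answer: -8096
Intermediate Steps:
R(S) = 3 + S²
a(B) = -2 + 4*B (a(B) = 4*B - 2 = -2 + 4*B)
(29 + R(12))*a(-11) = (29 + (3 + 12²))*(-2 + 4*(-11)) = (29 + (3 + 144))*(-2 - 44) = (29 + 147)*(-46) = 176*(-46) = -8096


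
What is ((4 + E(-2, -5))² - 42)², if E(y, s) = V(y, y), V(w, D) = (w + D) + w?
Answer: 1444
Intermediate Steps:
V(w, D) = D + 2*w (V(w, D) = (D + w) + w = D + 2*w)
E(y, s) = 3*y (E(y, s) = y + 2*y = 3*y)
((4 + E(-2, -5))² - 42)² = ((4 + 3*(-2))² - 42)² = ((4 - 6)² - 42)² = ((-2)² - 42)² = (4 - 42)² = (-38)² = 1444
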